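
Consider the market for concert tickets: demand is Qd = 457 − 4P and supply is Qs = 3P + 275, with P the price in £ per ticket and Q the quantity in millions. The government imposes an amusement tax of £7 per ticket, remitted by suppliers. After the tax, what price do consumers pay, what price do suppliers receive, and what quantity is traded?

Consumers pay £29; suppliers receive £22; quantity = 341.

Without the tax, 457 − 4P = 3P + 275 gives 7P = 182, so P* = £26 and Q* = 353.
With the tax collected from suppliers, supply shifts: Qs = 3(P − 7) + 275.
Solving gives Q = 341 with consumers paying £29 and suppliers receiving £22 (the £7 wedge).
The less price-elastic side of the market bears the larger share of a per-unit tax.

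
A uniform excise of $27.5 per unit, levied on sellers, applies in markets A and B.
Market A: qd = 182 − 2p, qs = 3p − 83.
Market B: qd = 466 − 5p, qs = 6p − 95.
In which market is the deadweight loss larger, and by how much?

Market A: pre-tax p* = $53, q* = 76; post-tax q = 43; deadweight loss = $453.75.
Market B: pre-tax p* = $51, q* = 211; post-tax q = 136; deadweight loss = $1031.25.
Difference: $453.75 vs $1031.25 → market B is larger by $577.5.

Market B, by $577.5.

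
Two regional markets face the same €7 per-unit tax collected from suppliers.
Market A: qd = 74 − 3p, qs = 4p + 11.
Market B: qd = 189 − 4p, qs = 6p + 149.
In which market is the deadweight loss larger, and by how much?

Market A: pre-tax p* = €9, q* = 47; post-tax q = 35; deadweight loss = €42.
Market B: pre-tax p* = €4, q* = 173; post-tax q = 156.2; deadweight loss = €58.8.
Difference: €42 vs €58.8 → market B is larger by €16.8.

Market B, by €16.8.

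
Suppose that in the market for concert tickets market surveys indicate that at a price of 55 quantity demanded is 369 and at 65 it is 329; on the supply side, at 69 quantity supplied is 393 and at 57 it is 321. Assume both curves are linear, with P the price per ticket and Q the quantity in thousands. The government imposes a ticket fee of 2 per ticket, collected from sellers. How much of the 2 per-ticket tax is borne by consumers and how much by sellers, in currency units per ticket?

Consumers bear 1.2 per ticket; sellers bear 0.8 per ticket.

Demand slope: (329 − 369)/(65 − 55) = -4, so Qd = 589 − 4P.
Supply slope: (321 − 393)/(57 − 69) = 6, so Qs = 6P − 21.
Without the tax, 589 − 4P = 6P − 21 gives 10P = 610, so P* = 61 and Q* = 345.
With the tax collected from sellers, supply shifts: Qs = 6(P − 2) − 21.
Solving gives Q = 340.2 with consumers paying 62.2 and sellers receiving 60.2 (the 2 wedge).
Burden on consumers: 1.2; on sellers: 0.8. (They sum to 2.)
The less price-elastic side of the market bears the larger share of a per-unit tax.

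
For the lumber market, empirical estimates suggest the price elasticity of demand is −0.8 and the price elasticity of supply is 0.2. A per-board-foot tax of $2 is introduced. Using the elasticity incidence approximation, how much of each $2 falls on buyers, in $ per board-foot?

Incidence ratio: buyers' share ≈ εs / (εs + |εd|) = 0.2 / (0.2 + 0.8) = 0.2.
So buyers bear ≈ 0.2 × $2 = $0.4; sellers bear $1.6.

Buyers bear ≈ $0.4 per board-foot.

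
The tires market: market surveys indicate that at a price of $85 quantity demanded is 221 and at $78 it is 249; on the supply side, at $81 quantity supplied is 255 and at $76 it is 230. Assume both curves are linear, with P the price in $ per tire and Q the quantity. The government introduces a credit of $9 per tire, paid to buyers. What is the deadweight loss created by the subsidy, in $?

Deadweight loss = $90.

Demand slope: (249 − 221)/(78 − 85) = -4, so Qd = 561 − 4P.
Supply slope: (230 − 255)/(76 − 81) = 5, so Qs = 5P − 150.
Without the subsidy, 561 − 4P = 5P − 150 gives 9P = 711, so P* = $79 and Q* = 245.
With a per-unit subsidy paid to buyers, each effectively pays P − 9, so demand becomes Qd = 561 − 4(P − 9).
Solving gives Q = 265 with buyers paying $74 and suppliers receiving $83 (the $9 wedge).
Quantity rises by |ΔQ| = |245 − 265| = 20.
DWL = ½ · t · |ΔQ| = ½ · 9 · 20 = $90.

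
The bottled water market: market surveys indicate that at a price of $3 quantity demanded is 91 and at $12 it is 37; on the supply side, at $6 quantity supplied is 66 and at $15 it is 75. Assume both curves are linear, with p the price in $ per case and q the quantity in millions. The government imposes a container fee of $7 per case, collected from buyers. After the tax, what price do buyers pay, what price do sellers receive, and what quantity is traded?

Buyers pay $8; sellers receive $1; quantity = 61.

Demand slope: (37 − 91)/(12 − 3) = -6, so qd = 109 − 6p.
Supply slope: (75 − 66)/(15 − 6) = 1, so qs = p + 60.
Before the tax: set 109 − 6p = p + 60 → p* = $7, q* = 67.
With the tax collected from buyers, demand (in seller-price terms) shifts: qd = 109 − 6(p + 7).
New equilibrium: buyers pay $8, sellers receive $1, q = 61. (Wedge: pb − ps = 7.)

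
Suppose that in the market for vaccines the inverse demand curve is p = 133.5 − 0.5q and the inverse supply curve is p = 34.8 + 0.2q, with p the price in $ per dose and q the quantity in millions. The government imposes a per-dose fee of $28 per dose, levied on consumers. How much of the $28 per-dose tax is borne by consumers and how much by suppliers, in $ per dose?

Consumers bear $20 per dose; suppliers bear $8 per dose.

Rewrite in direct form: qd = 267 − 2p and qs = 5p − 174.
Without the tax, 267 − 2p = 5p − 174 gives 7p = 441, so p* = $63 and q* = 141.
With the tax collected from consumers, demand (in seller-price terms) shifts: qd = 267 − 2(p + 28).
New equilibrium: consumers pay $83, suppliers receive $55, q = 101. (Wedge: pb − ps = 28.)
Burden on consumers: $20; on suppliers: $8. (They sum to $28.)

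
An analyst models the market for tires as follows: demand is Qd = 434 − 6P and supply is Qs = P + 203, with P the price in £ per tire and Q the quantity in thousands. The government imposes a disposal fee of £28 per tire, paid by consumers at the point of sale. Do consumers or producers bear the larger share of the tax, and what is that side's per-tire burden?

Before the tax: set 434 − 6P = P + 203 → P* = £33, Q* = 236.
With the tax collected from consumers, demand (in seller-price terms) shifts: Qd = 434 − 6(P + 28).
New equilibrium: consumers pay £37, producers receive £9, Q = 212. (Wedge: Pb − Ps = 28.)
Per-tire burden: consumers £4, producers £24.
Producers take the larger share because supply is less price-elastic here (demand slope 6 vs supply slope 1).

Producers bear the larger share: £24 per tire.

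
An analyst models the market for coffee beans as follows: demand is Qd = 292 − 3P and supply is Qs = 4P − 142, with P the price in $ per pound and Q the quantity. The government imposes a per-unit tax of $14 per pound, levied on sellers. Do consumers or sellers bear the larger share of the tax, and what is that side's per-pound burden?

Before the tax: set 292 − 3P = 4P − 142 → P* = $62, Q* = 106.
With the tax collected from sellers, supply shifts: Qs = 4(P − 14) − 142.
Solving gives Q = 82 with consumers paying $70 and sellers receiving $56 (the $14 wedge).
Per-pound burden: consumers $8, sellers $6.
Consumers take the larger share because demand is less price-elastic here (demand slope 3 vs supply slope 4).
The less price-elastic side of the market bears the larger share of a per-unit tax.

Consumers bear the larger share: $8 per pound.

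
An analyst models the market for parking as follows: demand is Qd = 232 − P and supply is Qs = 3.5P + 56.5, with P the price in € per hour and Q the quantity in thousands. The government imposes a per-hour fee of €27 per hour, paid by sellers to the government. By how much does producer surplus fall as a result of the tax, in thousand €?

Producer surplus falls by €1095 thousand.

Without the tax, 232 − P = 3.5P + 56.5 gives 4.5P = 175.5, so P* = €39 and Q* = 193.
With the tax collected from sellers, supply shifts: Qs = 3.5(P − 27) + 56.5.
Solving gives Q = 172 with consumers paying €60 and sellers receiving €33 (the €27 wedge).
ΔPS is the trapezoid between Q = 172 and Q = 193 of height €6: ½ · (193 + 172) · 6 = €1095.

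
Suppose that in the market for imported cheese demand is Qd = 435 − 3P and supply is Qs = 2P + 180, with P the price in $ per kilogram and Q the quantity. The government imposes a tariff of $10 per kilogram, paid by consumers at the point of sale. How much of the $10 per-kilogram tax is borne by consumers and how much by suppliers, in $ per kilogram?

Consumers bear $4 per kilogram; suppliers bear $6 per kilogram.

Before the tax: set 435 − 3P = 2P + 180 → P* = $51, Q* = 282.
With the tax collected from consumers, demand (in seller-price terms) shifts: Qd = 435 − 3(P + 10).
New equilibrium: consumers pay $55, suppliers receive $45, Q = 270. (Wedge: Pb − Ps = 10.)
Burden on consumers: $4; on suppliers: $6. (They sum to $10.)
The less price-elastic side of the market bears the larger share of a per-unit tax.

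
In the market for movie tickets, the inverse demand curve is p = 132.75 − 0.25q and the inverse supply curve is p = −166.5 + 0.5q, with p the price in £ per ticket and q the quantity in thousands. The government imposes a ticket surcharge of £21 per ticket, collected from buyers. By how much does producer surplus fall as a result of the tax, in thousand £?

Producer surplus falls by £5390 thousand.

Rewrite in direct form: qd = 531 − 4p and qs = 2p + 333.
Before the tax: set 531 − 4p = 2p + 333 → p* = £33, q* = 399.
With the tax collected from buyers, demand (in seller-price terms) shifts: qd = 531 − 4(p + 21).
New equilibrium: buyers pay £40, producers receive £19, q = 371. (Wedge: pb − ps = 21.)
ΔPS is the trapezoid between Q = 371 and Q = 399 of height £14: ½ · (399 + 371) · 14 = £5390.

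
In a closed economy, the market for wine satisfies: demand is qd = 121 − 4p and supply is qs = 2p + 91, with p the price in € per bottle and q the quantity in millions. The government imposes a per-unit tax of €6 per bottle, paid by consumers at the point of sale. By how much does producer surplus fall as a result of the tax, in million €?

Before the tax: set 121 − 4p = 2p + 91 → p* = €5, q* = 101.
With the tax collected from consumers, demand (in seller-price terms) shifts: qd = 121 − 4(p + 6).
New equilibrium: consumers pay €7, producers receive €1, q = 93. (Wedge: pb − ps = 6.)
ΔPS is the trapezoid between Q = 93 and Q = 101 of height €4: ½ · (101 + 93) · 4 = €388.

Producer surplus falls by €388 million.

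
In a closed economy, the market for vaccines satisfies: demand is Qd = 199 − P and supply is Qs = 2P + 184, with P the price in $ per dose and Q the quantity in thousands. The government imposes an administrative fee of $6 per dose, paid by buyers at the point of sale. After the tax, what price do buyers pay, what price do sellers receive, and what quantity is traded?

Buyers pay $9; sellers receive $3; quantity = 190.

Without the tax, 199 − P = 2P + 184 gives 3P = 15, so P* = $5 and Q* = 194.
With the tax collected from buyers, demand (in seller-price terms) shifts: Qd = 199 − (P + 6).
New equilibrium: buyers pay $9, sellers receive $3, Q = 190. (Wedge: Pb − Ps = 6.)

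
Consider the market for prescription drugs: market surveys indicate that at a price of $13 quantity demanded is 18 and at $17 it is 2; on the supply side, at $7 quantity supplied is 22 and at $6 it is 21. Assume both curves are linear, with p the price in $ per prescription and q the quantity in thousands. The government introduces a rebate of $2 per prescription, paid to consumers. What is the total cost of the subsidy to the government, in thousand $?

Demand slope: (2 − 18)/(17 − 13) = -4, so qd = 70 − 4p.
Supply slope: (21 − 22)/(6 − 7) = 1, so qs = p + 15.
Before the subsidy: set 70 − 4p = p + 15 → p* = $11, q* = 26.
With a per-unit subsidy paid to consumers, each effectively pays p − 2, so demand becomes qd = 70 − 4(p − 2).
Solving gives q = 27.6 with consumers paying $10.6 and producers receiving $12.6 (the $2 wedge).
Outlay = t · Q = 2 · 27.6 = $55.2.

Government outlay = $55.2 thousand.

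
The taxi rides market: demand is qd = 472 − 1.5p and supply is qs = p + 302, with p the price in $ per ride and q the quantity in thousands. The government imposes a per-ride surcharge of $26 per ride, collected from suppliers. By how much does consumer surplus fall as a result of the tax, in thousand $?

Consumer surplus falls by $3766.88 thousand.

Without the tax, 472 − 1.5p = p + 302 gives 2.5p = 170, so p* = $68 and q* = 370.
With the tax collected from suppliers, supply shifts: qs = (p − 26) + 302.
New equilibrium: buyers pay $78.4, suppliers receive $52.4, q = 354.4. (Wedge: pb − ps = 26.)
ΔCS is the trapezoid between Q = 354.4 and Q = 370 of height $10.4: ½ · (370 + 354.4) · 10.4 = $3766.88.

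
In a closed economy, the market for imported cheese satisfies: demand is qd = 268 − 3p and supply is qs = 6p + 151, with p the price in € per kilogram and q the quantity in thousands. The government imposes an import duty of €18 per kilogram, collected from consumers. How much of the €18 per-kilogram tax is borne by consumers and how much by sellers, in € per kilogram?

Without the tax, 268 − 3p = 6p + 151 gives 9p = 117, so p* = €13 and q* = 229.
With the tax collected from consumers, demand (in seller-price terms) shifts: qd = 268 − 3(p + 18).
New equilibrium: consumers pay €25, sellers receive €7, q = 193. (Wedge: pb − ps = 18.)
Burden on consumers: €12; on sellers: €6. (They sum to €18.)
The less price-elastic side of the market bears the larger share of a per-unit tax.

Consumers bear €12 per kilogram; sellers bear €6 per kilogram.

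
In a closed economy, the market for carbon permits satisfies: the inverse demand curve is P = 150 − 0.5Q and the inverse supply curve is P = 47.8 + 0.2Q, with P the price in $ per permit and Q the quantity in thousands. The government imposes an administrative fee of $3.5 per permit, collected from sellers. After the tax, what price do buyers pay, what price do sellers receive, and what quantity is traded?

Inverting to Q(P) form: Qd = 300 − 2P; Qs = 5P − 239.
Without the tax, 300 − 2P = 5P − 239 gives 7P = 539, so P* = $77 and Q* = 146.
With the tax collected from sellers, supply shifts: Qs = 5(P − 3.5) − 239.
New equilibrium: buyers pay $79.5, sellers receive $76, Q = 141. (Wedge: Pb − Ps = 3.5.)
The less price-elastic side of the market bears the larger share of a per-unit tax.

Buyers pay $79.5; sellers receive $76; quantity = 141.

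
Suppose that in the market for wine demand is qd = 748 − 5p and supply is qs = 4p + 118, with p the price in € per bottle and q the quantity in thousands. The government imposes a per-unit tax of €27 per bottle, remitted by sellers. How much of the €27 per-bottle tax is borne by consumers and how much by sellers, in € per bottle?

Consumers bear €12 per bottle; sellers bear €15 per bottle.

Without the tax, 748 − 5p = 4p + 118 gives 9p = 630, so p* = €70 and q* = 398.
With the tax collected from sellers, supply shifts: qs = 4(p − 27) + 118.
Solving gives q = 338 with consumers paying €82 and sellers receiving €55 (the €27 wedge).
Burden on consumers: €12; on sellers: €15. (They sum to €27.)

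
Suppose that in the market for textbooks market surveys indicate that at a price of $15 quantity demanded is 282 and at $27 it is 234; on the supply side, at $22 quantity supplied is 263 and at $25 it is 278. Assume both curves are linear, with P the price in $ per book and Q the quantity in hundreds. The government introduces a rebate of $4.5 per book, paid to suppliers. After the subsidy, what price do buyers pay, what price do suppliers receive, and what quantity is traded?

Buyers pay $18.5; suppliers receive $23; quantity = 268.

Demand slope: (234 − 282)/(27 − 15) = -4, so Qd = 342 − 4P.
Supply slope: (278 − 263)/(25 − 22) = 5, so Qs = 5P + 153.
Before the subsidy: set 342 − 4P = 5P + 153 → P* = $21, Q* = 258.
With a per-unit subsidy paid to suppliers, each receives P + 4.5 per unit sold, so supply becomes Qs = 5(P + 4.5) + 153.
New equilibrium: buyers pay $18.5, suppliers receive $23, Q = 268. (Wedge: Pb − Ps = −4.5.)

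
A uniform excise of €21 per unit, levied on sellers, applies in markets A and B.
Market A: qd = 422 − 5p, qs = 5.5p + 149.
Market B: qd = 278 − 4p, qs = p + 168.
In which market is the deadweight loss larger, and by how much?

Market A: pre-tax p* = €26, q* = 292; post-tax q = 237; deadweight loss = €577.5.
Market B: pre-tax p* = €22, q* = 190; post-tax q = 173.2; deadweight loss = €176.4.
Difference: €577.5 vs €176.4 → market A is larger by €401.1.

Market A, by €401.1.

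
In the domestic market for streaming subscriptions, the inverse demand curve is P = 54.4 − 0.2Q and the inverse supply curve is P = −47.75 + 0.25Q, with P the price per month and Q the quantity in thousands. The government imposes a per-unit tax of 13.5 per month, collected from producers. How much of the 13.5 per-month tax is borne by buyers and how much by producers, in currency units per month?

Buyers bear 6 per month; producers bear 7.5 per month.

Rewrite in direct form: Qd = 272 − 5P and Qs = 4P + 191.
Before the tax: set 272 − 5P = 4P + 191 → P* = 9, Q* = 227.
With the tax collected from producers, supply shifts: Qs = 4(P − 13.5) + 191.
New equilibrium: buyers pay 15, producers receive 1.5, Q = 197. (Wedge: Pb − Ps = 13.5.)
Burden on buyers: 6; on producers: 7.5. (They sum to 13.5.)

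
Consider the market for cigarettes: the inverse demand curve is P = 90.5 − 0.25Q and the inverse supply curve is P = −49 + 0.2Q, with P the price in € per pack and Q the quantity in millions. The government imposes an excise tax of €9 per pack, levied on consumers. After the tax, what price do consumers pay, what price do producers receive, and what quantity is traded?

Rewrite in direct form: Qd = 362 − 4P and Qs = 5P + 245.
Before the tax: set 362 − 4P = 5P + 245 → P* = €13, Q* = 310.
With the tax collected from consumers, demand (in seller-price terms) shifts: Qd = 362 − 4(P + 9).
New equilibrium: consumers pay €18, producers receive €9, Q = 290. (Wedge: Pb − Ps = 9.)
The less price-elastic side of the market bears the larger share of a per-unit tax.

Consumers pay €18; producers receive €9; quantity = 290.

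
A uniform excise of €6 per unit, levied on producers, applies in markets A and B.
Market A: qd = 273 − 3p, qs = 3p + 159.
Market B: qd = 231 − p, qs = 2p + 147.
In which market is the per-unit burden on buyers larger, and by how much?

Market A: pre-tax p* = €19, q* = 216; post-tax q = 207; per-unit burden on buyers = €3.
Market B: pre-tax p* = €28, q* = 203; post-tax q = 199; per-unit burden on buyers = €4.
Difference: €3 vs €4 → market B is larger by €1.

Market B, by €1.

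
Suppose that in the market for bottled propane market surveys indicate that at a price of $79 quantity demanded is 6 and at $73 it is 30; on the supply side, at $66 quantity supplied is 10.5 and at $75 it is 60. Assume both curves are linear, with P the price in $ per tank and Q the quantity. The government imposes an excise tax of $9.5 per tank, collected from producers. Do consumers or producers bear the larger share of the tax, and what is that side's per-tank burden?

Demand slope: (30 − 6)/(73 − 79) = -4, so Qd = 322 − 4P.
Supply slope: (60 − 10.5)/(75 − 66) = 5.5, so Qs = 5.5P − 352.5.
Without the tax, 322 − 4P = 5.5P − 352.5 gives 9.5P = 674.5, so P* = $71 and Q* = 38.
With the tax collected from producers, supply shifts: Qs = 5.5(P − 9.5) − 352.5.
New equilibrium: consumers pay $76.5, producers receive $67, Q = 16. (Wedge: Pb − Ps = 9.5.)
Per-tank burden: consumers $5.5, producers $4.
Consumers take the larger share because demand is less price-elastic here (demand slope 4 vs supply slope 5.5).
The less price-elastic side of the market bears the larger share of a per-unit tax.

Consumers bear the larger share: $5.5 per tank.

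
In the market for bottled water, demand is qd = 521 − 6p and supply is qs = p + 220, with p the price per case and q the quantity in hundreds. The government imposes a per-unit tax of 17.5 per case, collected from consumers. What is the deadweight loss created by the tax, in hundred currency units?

Deadweight loss = 131.25 hundred.

Before the tax: set 521 − 6p = p + 220 → p* = 43, q* = 263.
With the tax collected from consumers, demand (in seller-price terms) shifts: qd = 521 − 6(p + 17.5).
New equilibrium: consumers pay 45.5, suppliers receive 28, q = 248. (Wedge: pb − ps = 17.5.)
Quantity falls by |ΔQ| = |263 − 248| = 15.
DWL = ½ · t · |ΔQ| = ½ · 17.5 · 15 = 131.25.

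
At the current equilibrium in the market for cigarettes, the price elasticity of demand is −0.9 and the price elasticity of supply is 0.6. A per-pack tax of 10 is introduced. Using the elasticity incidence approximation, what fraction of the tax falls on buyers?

Incidence ratio: buyers' share ≈ εs / (εs + |εd|) = 0.6 / (0.6 + 0.9) = 0.4.
Supply is the less elastic side, so buyers bear the smaller share.

Buyers' share ≈ 0.4.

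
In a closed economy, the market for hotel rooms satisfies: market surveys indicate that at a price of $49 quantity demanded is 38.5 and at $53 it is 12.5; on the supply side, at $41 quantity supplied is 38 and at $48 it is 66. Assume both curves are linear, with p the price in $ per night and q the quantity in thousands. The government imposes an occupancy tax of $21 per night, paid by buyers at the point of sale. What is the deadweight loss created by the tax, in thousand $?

Deadweight loss = $546 thousand.

Demand slope: (12.5 − 38.5)/(53 − 49) = -6.5, so qd = 357 − 6.5p.
Supply slope: (66 − 38)/(48 − 41) = 4, so qs = 4p − 126.
Before the tax: set 357 − 6.5p = 4p − 126 → p* = $46, q* = 58.
With the tax collected from buyers, demand (in seller-price terms) shifts: qd = 357 − 6.5(p + 21).
Solving gives q = 6 with buyers paying $54 and suppliers receiving $33 (the $21 wedge).
Quantity falls by |ΔQ| = |58 − 6| = 52.
DWL = ½ · t · |ΔQ| = ½ · 21 · 52 = $546.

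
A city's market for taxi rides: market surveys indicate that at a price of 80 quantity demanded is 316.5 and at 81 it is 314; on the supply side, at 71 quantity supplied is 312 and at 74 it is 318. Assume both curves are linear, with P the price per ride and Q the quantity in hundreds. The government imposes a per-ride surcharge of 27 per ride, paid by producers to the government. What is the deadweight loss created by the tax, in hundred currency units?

Deadweight loss = 405 hundred.

Demand slope: (314 − 316.5)/(81 − 80) = -2.5, so Qd = 516.5 − 2.5P.
Supply slope: (318 − 312)/(74 − 71) = 2, so Qs = 2P + 170.
Before the tax: set 516.5 − 2.5P = 2P + 170 → P* = 77, Q* = 324.
With the tax collected from producers, supply shifts: Qs = 2(P − 27) + 170.
Solving gives Q = 294 with buyers paying 89 and producers receiving 62 (the 27 wedge).
Quantity falls by |ΔQ| = |324 − 294| = 30.
DWL = ½ · t · |ΔQ| = ½ · 27 · 30 = 405.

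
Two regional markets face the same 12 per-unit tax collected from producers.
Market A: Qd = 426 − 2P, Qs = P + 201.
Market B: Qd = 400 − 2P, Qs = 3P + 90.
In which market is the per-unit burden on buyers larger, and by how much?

Market B, by 3.2.

Market A: pre-tax P* = 75, Q* = 276; post-tax Q = 268; per-unit burden on buyers = 4.
Market B: pre-tax P* = 62, Q* = 276; post-tax Q = 261.6; per-unit burden on buyers = 7.2.
Difference: 4 vs 7.2 → market B is larger by 3.2.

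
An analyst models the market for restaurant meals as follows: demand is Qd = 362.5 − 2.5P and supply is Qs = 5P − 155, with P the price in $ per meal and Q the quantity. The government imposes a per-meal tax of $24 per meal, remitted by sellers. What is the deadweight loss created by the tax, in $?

Before the tax: set 362.5 − 2.5P = 5P − 155 → P* = $69, Q* = 190.
With the tax collected from sellers, supply shifts: Qs = 5(P − 24) − 155.
New equilibrium: consumers pay $85, sellers receive $61, Q = 150. (Wedge: Pb − Ps = 24.)
Quantity falls by |ΔQ| = |190 − 150| = 40.
DWL = ½ · t · |ΔQ| = ½ · 24 · 40 = $480.

Deadweight loss = $480.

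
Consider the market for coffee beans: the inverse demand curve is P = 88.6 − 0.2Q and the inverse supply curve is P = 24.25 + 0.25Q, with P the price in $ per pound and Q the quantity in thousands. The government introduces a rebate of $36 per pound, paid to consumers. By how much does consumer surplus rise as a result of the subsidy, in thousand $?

Consumer surplus rises by $2928 thousand.

Inverting to Q(P) form: Qd = 443 − 5P; Qs = 4P − 97.
Before the subsidy: set 443 − 5P = 4P − 97 → P* = $60, Q* = 143.
With a per-unit subsidy paid to consumers, each effectively pays P − 36, so demand becomes Qd = 443 − 5(P − 36).
Solving gives Q = 223 with consumers paying $44 and producers receiving $80 (the $36 wedge).
ΔCS is the trapezoid between Q = 223 and Q = 143 of height $16: ½ · (143 + 223) · 16 = $2928.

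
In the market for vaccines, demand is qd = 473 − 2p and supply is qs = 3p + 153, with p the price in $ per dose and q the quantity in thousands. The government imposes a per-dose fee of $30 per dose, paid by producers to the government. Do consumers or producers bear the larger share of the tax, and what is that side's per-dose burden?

Consumers bear the larger share: $18 per dose.

Without the tax, 473 − 2p = 3p + 153 gives 5p = 320, so p* = $64 and q* = 345.
With the tax collected from producers, supply shifts: qs = 3(p − 30) + 153.
Solving gives q = 309 with consumers paying $82 and producers receiving $52 (the $30 wedge).
Per-dose burden: consumers $18, producers $12.
Consumers take the larger share because demand is less price-elastic here (demand slope 2 vs supply slope 3).
The less price-elastic side of the market bears the larger share of a per-unit tax.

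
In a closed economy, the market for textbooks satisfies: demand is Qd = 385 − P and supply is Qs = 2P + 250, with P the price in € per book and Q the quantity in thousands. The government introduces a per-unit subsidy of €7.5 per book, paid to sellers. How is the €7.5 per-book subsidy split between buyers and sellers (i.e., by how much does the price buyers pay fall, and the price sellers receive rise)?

Buyers gain €5 per book; sellers gain €2.5 per book.

Before the subsidy: set 385 − P = 2P + 250 → P* = €45, Q* = 340.
With a per-unit subsidy paid to sellers, each receives P + 7.5 per unit sold, so supply becomes Qs = 2(P + 7.5) + 250.
Solving gives Q = 345 with buyers paying €40 and sellers receiving €47.5 (the €7.5 wedge).
Gain to buyers: €5; to sellers: €2.5. (They sum to €7.5.)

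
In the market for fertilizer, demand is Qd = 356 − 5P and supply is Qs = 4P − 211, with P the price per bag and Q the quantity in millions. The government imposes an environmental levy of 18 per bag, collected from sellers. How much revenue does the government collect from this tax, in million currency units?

Before the tax: set 356 − 5P = 4P − 211 → P* = 63, Q* = 41.
With the tax collected from sellers, supply shifts: Qs = 4(P − 18) − 211.
New equilibrium: buyers pay 71, sellers receive 53, Q = 1. (Wedge: Pb − Ps = 18.)
Revenue = t · Q = 18 · 1 = 18.

Tax revenue = 18 million.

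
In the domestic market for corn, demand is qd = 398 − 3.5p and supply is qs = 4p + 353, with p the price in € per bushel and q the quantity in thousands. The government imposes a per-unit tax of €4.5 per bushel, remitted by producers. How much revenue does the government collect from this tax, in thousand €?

Tax revenue = €1658.7 thousand.

Before the tax: set 398 − 3.5p = 4p + 353 → p* = €6, q* = 377.
With the tax collected from producers, supply shifts: qs = 4(p − 4.5) + 353.
New equilibrium: buyers pay €8.4, producers receive €3.9, q = 368.6. (Wedge: pb − ps = 4.5.)
Revenue = t · Q = 4.5 · 368.6 = €1658.7.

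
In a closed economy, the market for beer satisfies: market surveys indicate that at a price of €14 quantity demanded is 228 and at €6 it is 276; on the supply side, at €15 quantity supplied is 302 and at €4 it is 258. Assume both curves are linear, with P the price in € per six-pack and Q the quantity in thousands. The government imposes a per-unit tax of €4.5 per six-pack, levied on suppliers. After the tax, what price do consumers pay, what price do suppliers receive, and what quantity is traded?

Consumers pay €8.8; suppliers receive €4.3; quantity = 259.2.

Demand slope: (276 − 228)/(6 − 14) = -6, so Qd = 312 − 6P.
Supply slope: (258 − 302)/(4 − 15) = 4, so Qs = 4P + 242.
Before the tax: set 312 − 6P = 4P + 242 → P* = €7, Q* = 270.
With the tax collected from suppliers, supply shifts: Qs = 4(P − 4.5) + 242.
New equilibrium: consumers pay €8.8, suppliers receive €4.3, Q = 259.2. (Wedge: Pb − Ps = 4.5.)
The less price-elastic side of the market bears the larger share of a per-unit tax.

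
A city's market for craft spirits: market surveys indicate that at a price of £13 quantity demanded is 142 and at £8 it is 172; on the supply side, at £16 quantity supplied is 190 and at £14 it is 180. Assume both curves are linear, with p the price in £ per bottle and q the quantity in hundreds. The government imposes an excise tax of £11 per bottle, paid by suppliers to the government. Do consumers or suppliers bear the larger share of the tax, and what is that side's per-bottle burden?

Demand slope: (172 − 142)/(8 − 13) = -6, so qd = 220 − 6p.
Supply slope: (180 − 190)/(14 − 16) = 5, so qs = 5p + 110.
Before the tax: set 220 − 6p = 5p + 110 → p* = £10, q* = 160.
With the tax collected from suppliers, supply shifts: qs = 5(p − 11) + 110.
New equilibrium: consumers pay £15, suppliers receive £4, q = 130. (Wedge: pb − ps = 11.)
Per-bottle burden: consumers £5, suppliers £6.
Suppliers take the larger share because supply is less price-elastic here (demand slope 6 vs supply slope 5).

Suppliers bear the larger share: £6 per bottle.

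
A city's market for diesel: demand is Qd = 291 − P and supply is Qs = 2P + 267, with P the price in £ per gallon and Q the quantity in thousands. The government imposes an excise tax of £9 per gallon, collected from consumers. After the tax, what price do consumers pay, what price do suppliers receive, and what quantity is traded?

Consumers pay £14; suppliers receive £5; quantity = 277.

Before the tax: set 291 − P = 2P + 267 → P* = £8, Q* = 283.
With the tax collected from consumers, demand (in seller-price terms) shifts: Qd = 291 − (P + 9).
New equilibrium: consumers pay £14, suppliers receive £5, Q = 277. (Wedge: Pb − Ps = 9.)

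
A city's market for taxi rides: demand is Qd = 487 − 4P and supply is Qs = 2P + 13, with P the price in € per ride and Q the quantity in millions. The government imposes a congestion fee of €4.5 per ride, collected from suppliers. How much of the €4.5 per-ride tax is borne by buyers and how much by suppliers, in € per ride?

Buyers bear €1.5 per ride; suppliers bear €3 per ride.

Before the tax: set 487 − 4P = 2P + 13 → P* = €79, Q* = 171.
With the tax collected from suppliers, supply shifts: Qs = 2(P − 4.5) + 13.
Solving gives Q = 165 with buyers paying €80.5 and suppliers receiving €76 (the €4.5 wedge).
Burden on buyers: €1.5; on suppliers: €3. (They sum to €4.5.)
The less price-elastic side of the market bears the larger share of a per-unit tax.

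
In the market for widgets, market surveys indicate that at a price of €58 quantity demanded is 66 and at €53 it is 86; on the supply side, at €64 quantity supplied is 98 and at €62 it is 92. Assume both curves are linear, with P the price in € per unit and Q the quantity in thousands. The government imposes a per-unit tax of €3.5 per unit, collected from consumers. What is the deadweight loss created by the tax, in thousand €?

Demand slope: (86 − 66)/(53 − 58) = -4, so Qd = 298 − 4P.
Supply slope: (92 − 98)/(62 − 64) = 3, so Qs = 3P − 94.
Before the tax: set 298 − 4P = 3P − 94 → P* = €56, Q* = 74.
With the tax collected from consumers, demand (in seller-price terms) shifts: Qd = 298 − 4(P + 3.5).
New equilibrium: consumers pay €57.5, sellers receive €54, Q = 68. (Wedge: Pb − Ps = 3.5.)
Quantity falls by |ΔQ| = |74 − 68| = 6.
DWL = ½ · t · |ΔQ| = ½ · 3.5 · 6 = €10.5.

Deadweight loss = €10.5 thousand.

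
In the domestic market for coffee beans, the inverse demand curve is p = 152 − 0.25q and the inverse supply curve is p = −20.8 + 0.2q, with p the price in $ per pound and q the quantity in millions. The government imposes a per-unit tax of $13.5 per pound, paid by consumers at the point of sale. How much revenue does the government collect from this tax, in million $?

Inverting to q(p) form: qd = 608 − 4p; qs = 5p + 104.
Before the tax: set 608 − 4p = 5p + 104 → p* = $56, q* = 384.
With the tax collected from consumers, demand (in seller-price terms) shifts: qd = 608 − 4(p + 13.5).
New equilibrium: consumers pay $63.5, producers receive $50, q = 354. (Wedge: pb − ps = 13.5.)
Revenue = t · Q = 13.5 · 354 = $4779.

Tax revenue = $4779 million.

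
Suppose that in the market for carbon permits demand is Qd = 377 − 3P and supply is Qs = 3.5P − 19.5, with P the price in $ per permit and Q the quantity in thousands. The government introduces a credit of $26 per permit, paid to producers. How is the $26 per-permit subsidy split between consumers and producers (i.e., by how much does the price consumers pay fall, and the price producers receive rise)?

Consumers gain $14 per permit; producers gain $12 per permit.

Without the subsidy, 377 − 3P = 3.5P − 19.5 gives 6.5P = 396.5, so P* = $61 and Q* = 194.
With a per-unit subsidy paid to producers, each receives P + 26 per unit sold, so supply becomes Qs = 3.5(P + 26) − 19.5.
Solving gives Q = 236 with consumers paying $47 and producers receiving $73 (the $26 wedge).
Gain to consumers: $14; to producers: $12. (They sum to $26.)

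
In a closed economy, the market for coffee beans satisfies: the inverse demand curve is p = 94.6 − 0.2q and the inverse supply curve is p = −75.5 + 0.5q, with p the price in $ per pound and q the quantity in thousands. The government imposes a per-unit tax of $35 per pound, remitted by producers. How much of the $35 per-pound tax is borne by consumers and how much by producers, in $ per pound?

Rewrite in direct form: qd = 473 − 5p and qs = 2p + 151.
Without the tax, 473 − 5p = 2p + 151 gives 7p = 322, so p* = $46 and q* = 243.
With the tax collected from producers, supply shifts: qs = 2(p − 35) + 151.
Solving gives q = 193 with consumers paying $56 and producers receiving $21 (the $35 wedge).
Burden on consumers: $10; on producers: $25. (They sum to $35.)

Consumers bear $10 per pound; producers bear $25 per pound.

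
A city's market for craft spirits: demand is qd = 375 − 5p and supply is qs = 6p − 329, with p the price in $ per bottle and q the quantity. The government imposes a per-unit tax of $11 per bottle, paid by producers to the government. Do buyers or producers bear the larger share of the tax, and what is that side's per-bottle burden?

Before the tax: set 375 − 5p = 6p − 329 → p* = $64, q* = 55.
With the tax collected from producers, supply shifts: qs = 6(p − 11) − 329.
Solving gives q = 25 with buyers paying $70 and producers receiving $59 (the $11 wedge).
Per-bottle burden: buyers $6, producers $5.
Buyers take the larger share because demand is less price-elastic here (demand slope 5 vs supply slope 6).
The less price-elastic side of the market bears the larger share of a per-unit tax.

Buyers bear the larger share: $6 per bottle.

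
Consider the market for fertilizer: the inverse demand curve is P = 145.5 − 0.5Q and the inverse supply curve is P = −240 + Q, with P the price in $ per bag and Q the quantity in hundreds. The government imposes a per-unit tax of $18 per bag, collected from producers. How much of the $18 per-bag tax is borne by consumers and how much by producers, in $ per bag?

Consumers bear $6 per bag; producers bear $12 per bag.

Rewrite in direct form: Qd = 291 − 2P and Qs = P + 240.
Before the tax: set 291 − 2P = P + 240 → P* = $17, Q* = 257.
With the tax collected from producers, supply shifts: Qs = (P − 18) + 240.
New equilibrium: consumers pay $23, producers receive $5, Q = 245. (Wedge: Pb − Ps = 18.)
Burden on consumers: $6; on producers: $12. (They sum to $18.)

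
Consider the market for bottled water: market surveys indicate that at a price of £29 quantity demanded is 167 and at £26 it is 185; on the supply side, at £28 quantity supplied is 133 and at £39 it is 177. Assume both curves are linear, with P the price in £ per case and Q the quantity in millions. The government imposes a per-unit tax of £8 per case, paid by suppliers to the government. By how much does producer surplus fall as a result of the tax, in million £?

Demand slope: (185 − 167)/(26 − 29) = -6, so Qd = 341 − 6P.
Supply slope: (177 − 133)/(39 − 28) = 4, so Qs = 4P + 21.
Before the tax: set 341 − 6P = 4P + 21 → P* = £32, Q* = 149.
With the tax collected from suppliers, supply shifts: Qs = 4(P − 8) + 21.
Solving gives Q = 129.8 with consumers paying £35.2 and suppliers receiving £27.2 (the £8 wedge).
ΔPS is the trapezoid between Q = 129.8 and Q = 149 of height £4.8: ½ · (149 + 129.8) · 4.8 = £669.12.

Producer surplus falls by £669.12 million.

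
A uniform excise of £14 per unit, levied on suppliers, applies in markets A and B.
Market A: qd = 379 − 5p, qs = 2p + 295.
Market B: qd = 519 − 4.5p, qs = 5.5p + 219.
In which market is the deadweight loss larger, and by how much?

Market A: pre-tax p* = £12, q* = 319; post-tax q = 299; deadweight loss = £140.
Market B: pre-tax p* = £30, q* = 384; post-tax q = 349.35; deadweight loss = £242.55.
Difference: £140 vs £242.55 → market B is larger by £102.55.

Market B, by £102.55.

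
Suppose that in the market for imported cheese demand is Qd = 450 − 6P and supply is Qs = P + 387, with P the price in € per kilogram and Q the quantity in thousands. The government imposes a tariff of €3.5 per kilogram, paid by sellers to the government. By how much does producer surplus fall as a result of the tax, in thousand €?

Producer surplus falls by €1183.5 thousand.

Without the tax, 450 − 6P = P + 387 gives 7P = 63, so P* = €9 and Q* = 396.
With the tax collected from sellers, supply shifts: Qs = (P − 3.5) + 387.
New equilibrium: consumers pay €9.5, sellers receive €6, Q = 393. (Wedge: Pb − Ps = 3.5.)
ΔPS is the trapezoid between Q = 393 and Q = 396 of height €3: ½ · (396 + 393) · 3 = €1183.5.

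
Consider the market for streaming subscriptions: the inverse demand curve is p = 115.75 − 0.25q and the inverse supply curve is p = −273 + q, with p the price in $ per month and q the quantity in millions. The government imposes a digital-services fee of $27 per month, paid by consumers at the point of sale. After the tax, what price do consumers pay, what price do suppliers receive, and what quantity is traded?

Rewrite in direct form: qd = 463 − 4p and qs = p + 273.
Without the tax, 463 − 4p = p + 273 gives 5p = 190, so p* = $38 and q* = 311.
With the tax collected from consumers, demand (in seller-price terms) shifts: qd = 463 − 4(p + 27).
Solving gives q = 289.4 with consumers paying $43.4 and suppliers receiving $16.4 (the $27 wedge).
The less price-elastic side of the market bears the larger share of a per-unit tax.

Consumers pay $43.4; suppliers receive $16.4; quantity = 289.4.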